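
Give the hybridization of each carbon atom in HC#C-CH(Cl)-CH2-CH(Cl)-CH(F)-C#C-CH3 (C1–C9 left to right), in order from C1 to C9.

C1 sp, C2 sp, C3 sp3, C4 sp3, C5 sp3, C6 sp3, C7 sp, C8 sp, C9 sp3

C1: 2 σ bonds, plus two π bonds — 2 electron domains, sp.
C2: 2 σ bonds, plus two π bonds — 2 electron domains, sp.
C3 has 4 σ bonds: steric number 4 → sp3.
C4 — 4 σ bonds. Steric number 4, so sp3.
C5 — 4 σ bonds. Steric number 4, so sp3.
C6 (4 σ bonds) has steric number 4: sp3.
C7 carries 2 σ bonds, plus two π bonds, giving a steric number of 2, so it is sp.
C8: 2 σ bonds, plus two π bonds — 2 electron domains, sp.
C9: 4 σ bonds — 4 electron domains, sp3.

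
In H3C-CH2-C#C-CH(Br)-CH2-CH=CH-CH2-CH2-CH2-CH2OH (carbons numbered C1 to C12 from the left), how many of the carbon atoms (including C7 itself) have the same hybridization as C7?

C7 is sp2 (one π bond).
C1: sp3
C2: sp3
C3: sp
C4: sp
C5: sp3
C6: sp3
C7: sp2 ✓
C8: sp2 ✓
C9: sp3
C10: sp3
C11: sp3
C12: sp3
2 carbons are sp2.

2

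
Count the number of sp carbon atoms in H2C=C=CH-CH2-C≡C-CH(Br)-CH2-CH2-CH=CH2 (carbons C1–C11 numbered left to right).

C1: sp2
C2: sp ✓
C3: sp2
C4: sp3
C5: sp ✓
C6: sp ✓
C7: sp3
C8: sp3
C9: sp3
C10: sp2
C11: sp2
C2, C5, C6 → 3 sp carbons.

3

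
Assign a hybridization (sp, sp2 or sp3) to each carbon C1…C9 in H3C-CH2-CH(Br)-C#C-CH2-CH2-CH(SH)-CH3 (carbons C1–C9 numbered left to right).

C1 sp3, C2 sp3, C3 sp3, C4 sp, C5 sp, C6 sp3, C7 sp3, C8 sp3, C9 sp3

C1: 4 σ bonds — 4 electron domains, sp3.
C2 (4 σ bonds) has steric number 4: sp3.
C3: 4 σ bonds — 4 electron domains, sp3.
C4 (2 σ bonds, plus two π bonds) has steric number 2: sp.
C5 — 2 σ bonds, plus two π bonds. Steric number 2, so sp.
C6 — 4 σ bonds. Steric number 4, so sp3.
C7 is sp3: 4 σ bonds, 4 electron-density regions.
C8: 4 σ bonds — 4 electron domains, sp3.
C9 — 4 σ bonds. Steric number 4, so sp3.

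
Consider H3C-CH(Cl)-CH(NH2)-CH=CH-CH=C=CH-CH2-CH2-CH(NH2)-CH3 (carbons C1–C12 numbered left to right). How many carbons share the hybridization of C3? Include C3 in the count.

C3 is sp3 (only σ bonds).
C1: sp3 ✓
C2: sp3 ✓
C3: sp3 ✓
C4: sp2
C5: sp2
C6: sp2
C7: sp
C8: sp2
C9: sp3 ✓
C10: sp3 ✓
C11: sp3 ✓
C12: sp3 ✓
7 carbons are sp3.

7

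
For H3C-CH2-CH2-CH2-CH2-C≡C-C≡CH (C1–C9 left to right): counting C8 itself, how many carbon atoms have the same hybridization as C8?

4

C8 is sp (two π bonds).
C1: sp3
C2: sp3
C3: sp3
C4: sp3
C5: sp3
C6: sp ✓
C7: sp ✓
C8: sp ✓
C9: sp ✓
4 carbons are sp.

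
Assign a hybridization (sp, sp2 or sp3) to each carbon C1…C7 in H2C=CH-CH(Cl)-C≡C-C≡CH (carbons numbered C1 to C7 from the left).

C1 sp2, C2 sp2, C3 sp3, C4 sp, C5 sp, C6 sp, C7 sp

C1 — 3 σ bonds, plus one π bond. Steric number 3, so sp2.
C2 has 3 σ bonds, plus one π bond: steric number 3 → sp2.
C3: 4 σ bonds; 4 regions of electron density → sp3.
C4 — 2 σ bonds, plus two π bonds. Steric number 2, so sp.
C5: 2 σ bonds, plus two π bonds — 2 electron domains, sp.
C6 has 2 σ bonds, plus two π bonds: steric number 2 → sp.
C7 has 2 σ bonds, plus two π bonds: steric number 2 → sp.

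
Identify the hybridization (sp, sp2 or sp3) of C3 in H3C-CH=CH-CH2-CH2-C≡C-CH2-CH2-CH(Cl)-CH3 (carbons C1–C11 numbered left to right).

sp²

C3: 3 σ bonds, plus one π bond — 3 electron domains, sp2.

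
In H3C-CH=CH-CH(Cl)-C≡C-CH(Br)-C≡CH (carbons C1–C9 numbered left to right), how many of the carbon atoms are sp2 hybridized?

2

C1: sp3
C2: sp2 ✓
C3: sp2 ✓
C4: sp3
C5: sp
C6: sp
C7: sp3
C8: sp
C9: sp
C2, C3 → 2 sp2 carbons.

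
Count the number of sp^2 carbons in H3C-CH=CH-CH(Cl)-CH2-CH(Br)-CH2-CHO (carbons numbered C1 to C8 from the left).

3

C1: sp3
C2: sp2 ✓
C3: sp2 ✓
C4: sp3
C5: sp3
C6: sp3
C7: sp3
C8: sp2 ✓
C2, C3, C8 → 3 sp2 carbons.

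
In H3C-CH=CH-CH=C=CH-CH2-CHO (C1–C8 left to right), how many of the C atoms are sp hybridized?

1

C1: sp3
C2: sp2
C3: sp2
C4: sp2
C5: sp ✓
C6: sp2
C7: sp3
C8: sp2
C5 → 1 sp carbon.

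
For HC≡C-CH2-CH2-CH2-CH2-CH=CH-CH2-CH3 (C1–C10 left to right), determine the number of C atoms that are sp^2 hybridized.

C1: sp
C2: sp
C3: sp3
C4: sp3
C5: sp3
C6: sp3
C7: sp2 ✓
C8: sp2 ✓
C9: sp3
C10: sp3
C7, C8 → 2 sp2 carbons.

2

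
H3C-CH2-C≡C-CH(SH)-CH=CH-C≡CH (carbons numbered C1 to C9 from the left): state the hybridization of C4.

sp

C4 is sp: 2 σ bonds, plus two π bonds, 2 electron-density regions.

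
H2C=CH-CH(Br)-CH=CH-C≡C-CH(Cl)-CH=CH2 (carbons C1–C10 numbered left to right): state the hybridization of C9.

sp²

C9: 3 σ bonds, plus one π bond — 3 electron domains, sp2.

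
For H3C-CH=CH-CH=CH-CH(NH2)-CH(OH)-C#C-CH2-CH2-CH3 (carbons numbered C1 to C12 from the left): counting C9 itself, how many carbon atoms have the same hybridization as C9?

2

C9 is sp (two π bonds).
C1: sp3
C2: sp2
C3: sp2
C4: sp2
C5: sp2
C6: sp3
C7: sp3
C8: sp ✓
C9: sp ✓
C10: sp3
C11: sp3
C12: sp3
2 carbons are sp.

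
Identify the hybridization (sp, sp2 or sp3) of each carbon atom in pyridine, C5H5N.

Each carbon atom: 3 σ bonds, plus one π bond; 3 regions of electron density → sp2.

sp²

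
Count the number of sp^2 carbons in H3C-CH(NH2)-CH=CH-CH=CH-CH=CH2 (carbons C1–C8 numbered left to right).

6

C1: sp3
C2: sp3
C3: sp2 ✓
C4: sp2 ✓
C5: sp2 ✓
C6: sp2 ✓
C7: sp2 ✓
C8: sp2 ✓
C3, C4, C5, C6, C7, C8 → 6 sp2 carbons.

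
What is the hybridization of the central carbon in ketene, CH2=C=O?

The central carbon — 2 σ bonds, plus two π bonds. Steric number 2, so sp.

sp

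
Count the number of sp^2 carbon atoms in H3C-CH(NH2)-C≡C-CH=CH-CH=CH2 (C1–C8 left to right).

4

C1: sp3
C2: sp3
C3: sp
C4: sp
C5: sp2 ✓
C6: sp2 ✓
C7: sp2 ✓
C8: sp2 ✓
C5, C6, C7, C8 → 4 sp2 carbons.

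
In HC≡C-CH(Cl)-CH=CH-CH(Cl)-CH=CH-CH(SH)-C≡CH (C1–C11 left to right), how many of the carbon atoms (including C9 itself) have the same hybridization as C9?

C9 is sp3 (only σ bonds).
C1: sp
C2: sp
C3: sp3 ✓
C4: sp2
C5: sp2
C6: sp3 ✓
C7: sp2
C8: sp2
C9: sp3 ✓
C10: sp
C11: sp
3 carbons are sp3.

3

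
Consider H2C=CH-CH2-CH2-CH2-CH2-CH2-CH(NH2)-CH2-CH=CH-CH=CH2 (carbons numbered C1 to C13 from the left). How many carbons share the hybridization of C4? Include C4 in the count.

7

C4 is sp3 (only σ bonds).
C1: sp2
C2: sp2
C3: sp3 ✓
C4: sp3 ✓
C5: sp3 ✓
C6: sp3 ✓
C7: sp3 ✓
C8: sp3 ✓
C9: sp3 ✓
C10: sp2
C11: sp2
C12: sp2
C13: sp2
7 carbons are sp3.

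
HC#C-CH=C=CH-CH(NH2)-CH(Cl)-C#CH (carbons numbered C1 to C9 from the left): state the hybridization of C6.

C6: 4 σ bonds; 4 regions of electron density → sp3.

sp3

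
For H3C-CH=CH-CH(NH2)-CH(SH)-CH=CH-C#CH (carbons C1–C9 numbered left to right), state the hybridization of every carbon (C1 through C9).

C1 sp3, C2 sp2, C3 sp2, C4 sp3, C5 sp3, C6 sp2, C7 sp2, C8 sp, C9 sp

C1 is sp3: 4 σ bonds, 4 electron-density regions.
C2: 3 σ bonds, plus one π bond; 3 regions of electron density → sp2.
C3: 3 σ bonds, plus one π bond — 3 electron domains, sp2.
C4: 4 σ bonds; 4 regions of electron density → sp3.
C5 has 4 σ bonds: steric number 4 → sp3.
C6: 3 σ bonds, plus one π bond — 3 electron domains, sp2.
C7: 3 σ bonds, plus one π bond — 3 electron domains, sp2.
C8 carries 2 σ bonds, plus two π bonds, giving a steric number of 2, so it is sp.
C9 — 2 σ bonds, plus two π bonds. Steric number 2, so sp.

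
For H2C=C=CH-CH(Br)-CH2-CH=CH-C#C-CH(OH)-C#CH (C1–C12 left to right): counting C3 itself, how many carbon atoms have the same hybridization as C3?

4

C3 is sp2 (one π bond).
C1: sp2 ✓
C2: sp
C3: sp2 ✓
C4: sp3
C5: sp3
C6: sp2 ✓
C7: sp2 ✓
C8: sp
C9: sp
C10: sp3
C11: sp
C12: sp
4 carbons are sp2.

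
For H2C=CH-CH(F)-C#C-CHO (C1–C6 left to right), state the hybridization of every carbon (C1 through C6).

C1 carries 3 σ bonds, plus one π bond, giving a steric number of 3, so it is sp2.
C2: 3 σ bonds, plus one π bond — 3 electron domains, sp2.
C3 — 4 σ bonds. Steric number 4, so sp3.
C4 has 2 σ bonds, plus two π bonds: steric number 2 → sp.
C5 (2 σ bonds, plus two π bonds) has steric number 2: sp.
C6 carries 3 σ bonds, plus one π bond, giving a steric number of 3, so it is sp2.

C1 sp2, C2 sp2, C3 sp3, C4 sp, C5 sp, C6 sp2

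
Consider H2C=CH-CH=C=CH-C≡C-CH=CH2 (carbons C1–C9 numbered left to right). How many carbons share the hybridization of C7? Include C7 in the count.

C7 is sp (two π bonds).
C1: sp2
C2: sp2
C3: sp2
C4: sp ✓
C5: sp2
C6: sp ✓
C7: sp ✓
C8: sp2
C9: sp2
3 carbons are sp.

3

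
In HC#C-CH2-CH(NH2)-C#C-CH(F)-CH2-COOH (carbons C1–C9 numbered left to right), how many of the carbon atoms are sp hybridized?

C1: sp ✓
C2: sp ✓
C3: sp3
C4: sp3
C5: sp ✓
C6: sp ✓
C7: sp3
C8: sp3
C9: sp2
C1, C2, C5, C6 → 4 sp carbons.

4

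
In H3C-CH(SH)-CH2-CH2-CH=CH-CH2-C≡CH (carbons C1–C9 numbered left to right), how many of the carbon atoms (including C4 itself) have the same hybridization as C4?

5

C4 is sp3 (only σ bonds).
C1: sp3 ✓
C2: sp3 ✓
C3: sp3 ✓
C4: sp3 ✓
C5: sp2
C6: sp2
C7: sp3 ✓
C8: sp
C9: sp
5 carbons are sp3.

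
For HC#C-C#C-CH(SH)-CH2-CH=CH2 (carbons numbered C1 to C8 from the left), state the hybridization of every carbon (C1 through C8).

C1 sp, C2 sp, C3 sp, C4 sp, C5 sp3, C6 sp3, C7 sp2, C8 sp2

C1 has 2 σ bonds, plus two π bonds: steric number 2 → sp.
C2 is sp: 2 σ bonds, plus two π bonds, 2 electron-density regions.
C3 — 2 σ bonds, plus two π bonds. Steric number 2, so sp.
C4 carries 2 σ bonds, plus two π bonds, giving a steric number of 2, so it is sp.
C5 (4 σ bonds) has steric number 4: sp3.
C6 — 4 σ bonds. Steric number 4, so sp3.
C7 carries 3 σ bonds, plus one π bond, giving a steric number of 3, so it is sp2.
C8 has 3 σ bonds, plus one π bond: steric number 3 → sp2.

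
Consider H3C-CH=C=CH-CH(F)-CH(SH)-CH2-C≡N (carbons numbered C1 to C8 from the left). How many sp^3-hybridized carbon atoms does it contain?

4

C1: sp3 ✓
C2: sp2
C3: sp
C4: sp2
C5: sp3 ✓
C6: sp3 ✓
C7: sp3 ✓
C8: sp
C1, C5, C6, C7 → 4 sp3 carbons.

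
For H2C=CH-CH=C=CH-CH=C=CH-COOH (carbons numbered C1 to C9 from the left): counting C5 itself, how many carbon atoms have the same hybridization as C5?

C5 is sp2 (one π bond).
C1: sp2 ✓
C2: sp2 ✓
C3: sp2 ✓
C4: sp
C5: sp2 ✓
C6: sp2 ✓
C7: sp
C8: sp2 ✓
C9: sp2 ✓
7 carbons are sp2.

7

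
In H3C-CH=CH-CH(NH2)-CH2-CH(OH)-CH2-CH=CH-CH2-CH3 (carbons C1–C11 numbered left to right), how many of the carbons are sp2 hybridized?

C1: sp3
C2: sp2 ✓
C3: sp2 ✓
C4: sp3
C5: sp3
C6: sp3
C7: sp3
C8: sp2 ✓
C9: sp2 ✓
C10: sp3
C11: sp3
C2, C3, C8, C9 → 4 sp2 carbons.

4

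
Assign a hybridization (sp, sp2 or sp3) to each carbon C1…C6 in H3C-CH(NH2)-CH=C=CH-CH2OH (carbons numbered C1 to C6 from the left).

C1 sp3, C2 sp3, C3 sp2, C4 sp, C5 sp2, C6 sp3

C1 — 4 σ bonds. Steric number 4, so sp3.
C2: 4 σ bonds — 4 electron domains, sp3.
C3 has 3 σ bonds, plus one π bond: steric number 3 → sp2.
C4 (2 σ bonds, plus two π bonds) has steric number 2: sp.
C5 carries 3 σ bonds, plus one π bond, giving a steric number of 3, so it is sp2.
C6: 4 σ bonds — 4 electron domains, sp3.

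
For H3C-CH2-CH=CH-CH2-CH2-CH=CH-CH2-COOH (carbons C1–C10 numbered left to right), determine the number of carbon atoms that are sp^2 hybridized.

C1: sp3
C2: sp3
C3: sp2 ✓
C4: sp2 ✓
C5: sp3
C6: sp3
C7: sp2 ✓
C8: sp2 ✓
C9: sp3
C10: sp2 ✓
C3, C4, C7, C8, C10 → 5 sp2 carbons.

5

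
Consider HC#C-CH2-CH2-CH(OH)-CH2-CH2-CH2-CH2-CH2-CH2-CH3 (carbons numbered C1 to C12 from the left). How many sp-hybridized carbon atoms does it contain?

C1: sp ✓
C2: sp ✓
C3: sp3
C4: sp3
C5: sp3
C6: sp3
C7: sp3
C8: sp3
C9: sp3
C10: sp3
C11: sp3
C12: sp3
C1, C2 → 2 sp carbons.

2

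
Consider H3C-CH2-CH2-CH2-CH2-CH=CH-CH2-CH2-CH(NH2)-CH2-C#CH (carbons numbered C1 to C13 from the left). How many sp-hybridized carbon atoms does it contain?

2

C1: sp3
C2: sp3
C3: sp3
C4: sp3
C5: sp3
C6: sp2
C7: sp2
C8: sp3
C9: sp3
C10: sp3
C11: sp3
C12: sp ✓
C13: sp ✓
C12, C13 → 2 sp carbons.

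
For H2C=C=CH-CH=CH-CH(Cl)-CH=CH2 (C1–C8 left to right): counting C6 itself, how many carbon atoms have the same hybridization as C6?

C6 is sp3 (only σ bonds).
C1: sp2
C2: sp
C3: sp2
C4: sp2
C5: sp2
C6: sp3 ✓
C7: sp2
C8: sp2
1 carbon is sp3.

1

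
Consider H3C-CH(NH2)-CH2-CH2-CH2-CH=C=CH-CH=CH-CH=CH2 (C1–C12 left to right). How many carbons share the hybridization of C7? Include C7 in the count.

1

C7 is sp (two π bonds).
C1: sp3
C2: sp3
C3: sp3
C4: sp3
C5: sp3
C6: sp2
C7: sp ✓
C8: sp2
C9: sp2
C10: sp2
C11: sp2
C12: sp2
1 carbon is sp.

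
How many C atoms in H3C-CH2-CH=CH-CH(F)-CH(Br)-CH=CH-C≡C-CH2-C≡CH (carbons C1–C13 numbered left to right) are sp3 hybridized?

C1: sp3 ✓
C2: sp3 ✓
C3: sp2
C4: sp2
C5: sp3 ✓
C6: sp3 ✓
C7: sp2
C8: sp2
C9: sp
C10: sp
C11: sp3 ✓
C12: sp
C13: sp
C1, C2, C5, C6, C11 → 5 sp3 carbons.

5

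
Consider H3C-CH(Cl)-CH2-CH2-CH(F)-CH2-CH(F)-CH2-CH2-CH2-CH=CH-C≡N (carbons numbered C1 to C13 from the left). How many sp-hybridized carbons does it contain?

1

C1: sp3
C2: sp3
C3: sp3
C4: sp3
C5: sp3
C6: sp3
C7: sp3
C8: sp3
C9: sp3
C10: sp3
C11: sp2
C12: sp2
C13: sp ✓
C13 → 1 sp carbon.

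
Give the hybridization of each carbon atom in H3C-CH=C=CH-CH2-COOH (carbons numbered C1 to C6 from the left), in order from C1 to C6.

C1 sp3, C2 sp2, C3 sp, C4 sp2, C5 sp3, C6 sp2

C1: 4 σ bonds — 4 electron domains, sp3.
C2 — 3 σ bonds, plus one π bond. Steric number 3, so sp2.
C3: 2 σ bonds, plus two π bonds — 2 electron domains, sp.
C4 carries 3 σ bonds, plus one π bond, giving a steric number of 3, so it is sp2.
C5 carries 4 σ bonds, giving a steric number of 4, so it is sp3.
C6 carries 3 σ bonds, plus one π bond, giving a steric number of 3, so it is sp2.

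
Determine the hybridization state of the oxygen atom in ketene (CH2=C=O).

sp²

The oxygen atom: 1 σ bond and 2 lone pairs, plus one π bond — 3 electron domains, sp2.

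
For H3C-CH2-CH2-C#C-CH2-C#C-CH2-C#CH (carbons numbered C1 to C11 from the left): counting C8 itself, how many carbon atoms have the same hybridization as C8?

6

C8 is sp (two π bonds).
C1: sp3
C2: sp3
C3: sp3
C4: sp ✓
C5: sp ✓
C6: sp3
C7: sp ✓
C8: sp ✓
C9: sp3
C10: sp ✓
C11: sp ✓
6 carbons are sp.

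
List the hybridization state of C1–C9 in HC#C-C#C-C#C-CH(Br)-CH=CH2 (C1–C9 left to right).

C1 sp, C2 sp, C3 sp, C4 sp, C5 sp, C6 sp, C7 sp3, C8 sp2, C9 sp2

C1 carries 2 σ bonds, plus two π bonds, giving a steric number of 2, so it is sp.
C2 has 2 σ bonds, plus two π bonds: steric number 2 → sp.
C3 (2 σ bonds, plus two π bonds) has steric number 2: sp.
C4: 2 σ bonds, plus two π bonds; 2 regions of electron density → sp.
C5 (2 σ bonds, plus two π bonds) has steric number 2: sp.
C6: 2 σ bonds, plus two π bonds — 2 electron domains, sp.
C7: 4 σ bonds; 4 regions of electron density → sp3.
C8 (3 σ bonds, plus one π bond) has steric number 3: sp2.
C9 is sp2: 3 σ bonds, plus one π bond, 3 electron-density regions.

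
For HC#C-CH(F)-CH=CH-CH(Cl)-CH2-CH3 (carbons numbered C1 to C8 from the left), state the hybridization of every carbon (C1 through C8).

C1 sp, C2 sp, C3 sp3, C4 sp2, C5 sp2, C6 sp3, C7 sp3, C8 sp3

C1: 2 σ bonds, plus two π bonds; 2 regions of electron density → sp.
C2 — 2 σ bonds, plus two π bonds. Steric number 2, so sp.
C3: 4 σ bonds; 4 regions of electron density → sp3.
C4 carries 3 σ bonds, plus one π bond, giving a steric number of 3, so it is sp2.
C5: 3 σ bonds, plus one π bond; 3 regions of electron density → sp2.
C6 has 4 σ bonds: steric number 4 → sp3.
C7: 4 σ bonds — 4 electron domains, sp3.
C8: 4 σ bonds; 4 regions of electron density → sp3.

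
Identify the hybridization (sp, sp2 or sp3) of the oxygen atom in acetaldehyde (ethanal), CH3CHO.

The oxygen atom: 1 σ bond and 2 lone pairs, plus one π bond — 3 electron domains, sp2.

sp²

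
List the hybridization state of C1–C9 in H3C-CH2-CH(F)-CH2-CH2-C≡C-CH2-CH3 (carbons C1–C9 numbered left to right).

C1 sp3, C2 sp3, C3 sp3, C4 sp3, C5 sp3, C6 sp, C7 sp, C8 sp3, C9 sp3

C1 (4 σ bonds) has steric number 4: sp3.
C2: 4 σ bonds — 4 electron domains, sp3.
C3 is sp3: 4 σ bonds, 4 electron-density regions.
C4: 4 σ bonds — 4 electron domains, sp3.
C5 (4 σ bonds) has steric number 4: sp3.
C6: 2 σ bonds, plus two π bonds; 2 regions of electron density → sp.
C7 is sp: 2 σ bonds, plus two π bonds, 2 electron-density regions.
C8 is sp3: 4 σ bonds, 4 electron-density regions.
C9: 4 σ bonds — 4 electron domains, sp3.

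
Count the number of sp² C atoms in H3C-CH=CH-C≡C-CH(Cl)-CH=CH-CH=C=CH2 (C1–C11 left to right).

C1: sp3
C2: sp2 ✓
C3: sp2 ✓
C4: sp
C5: sp
C6: sp3
C7: sp2 ✓
C8: sp2 ✓
C9: sp2 ✓
C10: sp
C11: sp2 ✓
C2, C3, C7, C8, C9, C11 → 6 sp2 carbons.

6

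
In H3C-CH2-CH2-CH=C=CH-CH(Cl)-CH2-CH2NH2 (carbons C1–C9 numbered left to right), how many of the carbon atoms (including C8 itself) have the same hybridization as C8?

6

C8 is sp3 (only σ bonds).
C1: sp3 ✓
C2: sp3 ✓
C3: sp3 ✓
C4: sp2
C5: sp
C6: sp2
C7: sp3 ✓
C8: sp3 ✓
C9: sp3 ✓
6 carbons are sp3.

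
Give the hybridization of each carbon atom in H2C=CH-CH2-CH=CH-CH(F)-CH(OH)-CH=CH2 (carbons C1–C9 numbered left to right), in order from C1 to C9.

C1 has 3 σ bonds, plus one π bond: steric number 3 → sp2.
C2 has 3 σ bonds, plus one π bond: steric number 3 → sp2.
C3 is sp3: 4 σ bonds, 4 electron-density regions.
C4 (3 σ bonds, plus one π bond) has steric number 3: sp2.
C5 carries 3 σ bonds, plus one π bond, giving a steric number of 3, so it is sp2.
C6 (4 σ bonds) has steric number 4: sp3.
C7 is sp3: 4 σ bonds, 4 electron-density regions.
C8 has 3 σ bonds, plus one π bond: steric number 3 → sp2.
C9 has 3 σ bonds, plus one π bond: steric number 3 → sp2.

C1 sp2, C2 sp2, C3 sp3, C4 sp2, C5 sp2, C6 sp3, C7 sp3, C8 sp2, C9 sp2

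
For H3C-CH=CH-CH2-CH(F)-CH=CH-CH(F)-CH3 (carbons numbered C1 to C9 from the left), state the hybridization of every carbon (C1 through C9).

C1: 4 σ bonds — 4 electron domains, sp3.
C2: 3 σ bonds, plus one π bond; 3 regions of electron density → sp2.
C3 — 3 σ bonds, plus one π bond. Steric number 3, so sp2.
C4: 4 σ bonds — 4 electron domains, sp3.
C5 is sp3: 4 σ bonds, 4 electron-density regions.
C6: 3 σ bonds, plus one π bond — 3 electron domains, sp2.
C7 — 3 σ bonds, plus one π bond. Steric number 3, so sp2.
C8 — 4 σ bonds. Steric number 4, so sp3.
C9: 4 σ bonds — 4 electron domains, sp3.

C1 sp3, C2 sp2, C3 sp2, C4 sp3, C5 sp3, C6 sp2, C7 sp2, C8 sp3, C9 sp3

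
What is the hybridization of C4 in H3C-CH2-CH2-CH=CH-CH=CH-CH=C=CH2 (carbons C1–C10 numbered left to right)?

C4 has 3 σ bonds, plus one π bond: steric number 3 → sp2.

sp²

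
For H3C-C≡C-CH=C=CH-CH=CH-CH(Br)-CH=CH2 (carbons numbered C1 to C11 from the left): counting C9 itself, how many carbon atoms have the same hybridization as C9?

2

C9 is sp3 (only σ bonds).
C1: sp3 ✓
C2: sp
C3: sp
C4: sp2
C5: sp
C6: sp2
C7: sp2
C8: sp2
C9: sp3 ✓
C10: sp2
C11: sp2
2 carbons are sp3.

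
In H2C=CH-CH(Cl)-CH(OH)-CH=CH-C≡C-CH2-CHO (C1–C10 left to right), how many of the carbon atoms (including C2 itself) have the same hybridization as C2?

C2 is sp2 (one π bond).
C1: sp2 ✓
C2: sp2 ✓
C3: sp3
C4: sp3
C5: sp2 ✓
C6: sp2 ✓
C7: sp
C8: sp
C9: sp3
C10: sp2 ✓
5 carbons are sp2.

5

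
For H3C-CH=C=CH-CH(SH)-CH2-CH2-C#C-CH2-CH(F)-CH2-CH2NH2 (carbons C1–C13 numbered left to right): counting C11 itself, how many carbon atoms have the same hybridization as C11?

8

C11 is sp3 (only σ bonds).
C1: sp3 ✓
C2: sp2
C3: sp
C4: sp2
C5: sp3 ✓
C6: sp3 ✓
C7: sp3 ✓
C8: sp
C9: sp
C10: sp3 ✓
C11: sp3 ✓
C12: sp3 ✓
C13: sp3 ✓
8 carbons are sp3.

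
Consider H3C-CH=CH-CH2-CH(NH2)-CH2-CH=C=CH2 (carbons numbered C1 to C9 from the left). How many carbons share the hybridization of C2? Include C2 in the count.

C2 is sp2 (one π bond).
C1: sp3
C2: sp2 ✓
C3: sp2 ✓
C4: sp3
C5: sp3
C6: sp3
C7: sp2 ✓
C8: sp
C9: sp2 ✓
4 carbons are sp2.

4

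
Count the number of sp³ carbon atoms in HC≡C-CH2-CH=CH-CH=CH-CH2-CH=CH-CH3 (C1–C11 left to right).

3

C1: sp
C2: sp
C3: sp3 ✓
C4: sp2
C5: sp2
C6: sp2
C7: sp2
C8: sp3 ✓
C9: sp2
C10: sp2
C11: sp3 ✓
C3, C8, C11 → 3 sp3 carbons.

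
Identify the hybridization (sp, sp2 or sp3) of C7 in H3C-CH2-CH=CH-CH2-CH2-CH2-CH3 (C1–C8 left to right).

sp^3

C7: 4 σ bonds — 4 electron domains, sp3.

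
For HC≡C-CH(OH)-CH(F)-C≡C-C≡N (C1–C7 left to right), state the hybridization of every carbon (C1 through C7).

C1: 2 σ bonds, plus two π bonds — 2 electron domains, sp.
C2: 2 σ bonds, plus two π bonds; 2 regions of electron density → sp.
C3 has 4 σ bonds: steric number 4 → sp3.
C4 (4 σ bonds) has steric number 4: sp3.
C5 is sp: 2 σ bonds, plus two π bonds, 2 electron-density regions.
C6 carries 2 σ bonds, plus two π bonds, giving a steric number of 2, so it is sp.
C7: 2 σ bonds, plus two π bonds — 2 electron domains, sp.

C1 sp, C2 sp, C3 sp3, C4 sp3, C5 sp, C6 sp, C7 sp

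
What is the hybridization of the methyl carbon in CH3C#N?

The methyl carbon: 4 σ bonds; 4 regions of electron density → sp3.

sp³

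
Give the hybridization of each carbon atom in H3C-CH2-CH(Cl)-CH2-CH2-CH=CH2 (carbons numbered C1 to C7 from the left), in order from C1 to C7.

C1 sp3, C2 sp3, C3 sp3, C4 sp3, C5 sp3, C6 sp2, C7 sp2

C1: 4 σ bonds — 4 electron domains, sp3.
C2: 4 σ bonds; 4 regions of electron density → sp3.
C3: 4 σ bonds — 4 electron domains, sp3.
C4 carries 4 σ bonds, giving a steric number of 4, so it is sp3.
C5 — 4 σ bonds. Steric number 4, so sp3.
C6 carries 3 σ bonds, plus one π bond, giving a steric number of 3, so it is sp2.
C7 is sp2: 3 σ bonds, plus one π bond, 3 electron-density regions.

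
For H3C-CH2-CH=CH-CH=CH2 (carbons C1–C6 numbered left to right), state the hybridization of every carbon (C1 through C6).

C1 — 4 σ bonds. Steric number 4, so sp3.
C2: 4 σ bonds — 4 electron domains, sp3.
C3: 3 σ bonds, plus one π bond — 3 electron domains, sp2.
C4 — 3 σ bonds, plus one π bond. Steric number 3, so sp2.
C5: 3 σ bonds, plus one π bond; 3 regions of electron density → sp2.
C6 has 3 σ bonds, plus one π bond: steric number 3 → sp2.

C1 sp3, C2 sp3, C3 sp2, C4 sp2, C5 sp2, C6 sp2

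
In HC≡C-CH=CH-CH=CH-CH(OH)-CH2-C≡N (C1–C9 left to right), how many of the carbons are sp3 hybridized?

C1: sp
C2: sp
C3: sp2
C4: sp2
C5: sp2
C6: sp2
C7: sp3 ✓
C8: sp3 ✓
C9: sp
C7, C8 → 2 sp3 carbons.

2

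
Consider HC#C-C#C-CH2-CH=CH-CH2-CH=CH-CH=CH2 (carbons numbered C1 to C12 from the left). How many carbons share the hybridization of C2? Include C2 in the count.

4

C2 is sp (two π bonds).
C1: sp ✓
C2: sp ✓
C3: sp ✓
C4: sp ✓
C5: sp3
C6: sp2
C7: sp2
C8: sp3
C9: sp2
C10: sp2
C11: sp2
C12: sp2
4 carbons are sp.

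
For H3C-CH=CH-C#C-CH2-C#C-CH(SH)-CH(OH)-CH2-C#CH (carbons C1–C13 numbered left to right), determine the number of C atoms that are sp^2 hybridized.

C1: sp3
C2: sp2 ✓
C3: sp2 ✓
C4: sp
C5: sp
C6: sp3
C7: sp
C8: sp
C9: sp3
C10: sp3
C11: sp3
C12: sp
C13: sp
C2, C3 → 2 sp2 carbons.

2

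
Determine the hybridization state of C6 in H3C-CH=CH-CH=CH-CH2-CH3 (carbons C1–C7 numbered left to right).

C6 (4 σ bonds) has steric number 4: sp3.

sp^3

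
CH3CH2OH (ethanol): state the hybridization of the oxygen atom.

The oxygen atom — 2 σ bonds and 2 lone pairs. Steric number 4, so sp3.

sp³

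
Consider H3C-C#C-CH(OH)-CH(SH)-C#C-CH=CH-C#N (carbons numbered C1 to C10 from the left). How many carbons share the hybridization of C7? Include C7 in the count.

5

C7 is sp (two π bonds).
C1: sp3
C2: sp ✓
C3: sp ✓
C4: sp3
C5: sp3
C6: sp ✓
C7: sp ✓
C8: sp2
C9: sp2
C10: sp ✓
5 carbons are sp.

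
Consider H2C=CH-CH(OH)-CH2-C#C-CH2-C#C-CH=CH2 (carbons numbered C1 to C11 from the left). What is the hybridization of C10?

sp^2

C10 carries 3 σ bonds, plus one π bond, giving a steric number of 3, so it is sp2.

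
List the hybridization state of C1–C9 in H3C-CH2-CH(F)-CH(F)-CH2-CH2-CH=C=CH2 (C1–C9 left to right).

C1 (4 σ bonds) has steric number 4: sp3.
C2 (4 σ bonds) has steric number 4: sp3.
C3 is sp3: 4 σ bonds, 4 electron-density regions.
C4: 4 σ bonds — 4 electron domains, sp3.
C5: 4 σ bonds — 4 electron domains, sp3.
C6 is sp3: 4 σ bonds, 4 electron-density regions.
C7 — 3 σ bonds, plus one π bond. Steric number 3, so sp2.
C8 has 2 σ bonds, plus two π bonds: steric number 2 → sp.
C9: 3 σ bonds, plus one π bond; 3 regions of electron density → sp2.

C1 sp3, C2 sp3, C3 sp3, C4 sp3, C5 sp3, C6 sp3, C7 sp2, C8 sp, C9 sp2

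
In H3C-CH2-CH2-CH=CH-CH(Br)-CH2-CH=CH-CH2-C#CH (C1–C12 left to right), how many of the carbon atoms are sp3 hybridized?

6

C1: sp3 ✓
C2: sp3 ✓
C3: sp3 ✓
C4: sp2
C5: sp2
C6: sp3 ✓
C7: sp3 ✓
C8: sp2
C9: sp2
C10: sp3 ✓
C11: sp
C12: sp
C1, C2, C3, C6, C7, C10 → 6 sp3 carbons.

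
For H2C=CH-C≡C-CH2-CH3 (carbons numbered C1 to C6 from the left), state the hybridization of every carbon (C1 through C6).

C1 sp2, C2 sp2, C3 sp, C4 sp, C5 sp3, C6 sp3

C1 (3 σ bonds, plus one π bond) has steric number 3: sp2.
C2 is sp2: 3 σ bonds, plus one π bond, 3 electron-density regions.
C3 is sp: 2 σ bonds, plus two π bonds, 2 electron-density regions.
C4: 2 σ bonds, plus two π bonds; 2 regions of electron density → sp.
C5 carries 4 σ bonds, giving a steric number of 4, so it is sp3.
C6 has 4 σ bonds: steric number 4 → sp3.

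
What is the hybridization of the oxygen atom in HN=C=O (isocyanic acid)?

The oxygen atom: 1 σ bond and 2 lone pairs, plus one π bond — 3 electron domains, sp2.

sp^2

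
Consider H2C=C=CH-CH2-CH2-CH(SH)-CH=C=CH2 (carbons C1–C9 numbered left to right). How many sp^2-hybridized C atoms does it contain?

C1: sp2 ✓
C2: sp
C3: sp2 ✓
C4: sp3
C5: sp3
C6: sp3
C7: sp2 ✓
C8: sp
C9: sp2 ✓
C1, C3, C7, C9 → 4 sp2 carbons.

4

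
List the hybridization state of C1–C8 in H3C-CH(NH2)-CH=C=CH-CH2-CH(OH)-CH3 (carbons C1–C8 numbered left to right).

C1 sp3, C2 sp3, C3 sp2, C4 sp, C5 sp2, C6 sp3, C7 sp3, C8 sp3

C1 — 4 σ bonds. Steric number 4, so sp3.
C2 (4 σ bonds) has steric number 4: sp3.
C3 — 3 σ bonds, plus one π bond. Steric number 3, so sp2.
C4 (2 σ bonds, plus two π bonds) has steric number 2: sp.
C5 carries 3 σ bonds, plus one π bond, giving a steric number of 3, so it is sp2.
C6: 4 σ bonds; 4 regions of electron density → sp3.
C7 — 4 σ bonds. Steric number 4, so sp3.
C8 is sp3: 4 σ bonds, 4 electron-density regions.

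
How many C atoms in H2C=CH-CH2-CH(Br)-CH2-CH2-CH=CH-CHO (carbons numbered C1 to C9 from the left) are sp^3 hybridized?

C1: sp2
C2: sp2
C3: sp3 ✓
C4: sp3 ✓
C5: sp3 ✓
C6: sp3 ✓
C7: sp2
C8: sp2
C9: sp2
C3, C4, C5, C6 → 4 sp3 carbons.

4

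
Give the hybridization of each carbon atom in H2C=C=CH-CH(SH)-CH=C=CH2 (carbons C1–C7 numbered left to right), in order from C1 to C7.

C1 sp2, C2 sp, C3 sp2, C4 sp3, C5 sp2, C6 sp, C7 sp2

C1: 3 σ bonds, plus one π bond — 3 electron domains, sp2.
C2: 2 σ bonds, plus two π bonds — 2 electron domains, sp.
C3 carries 3 σ bonds, plus one π bond, giving a steric number of 3, so it is sp2.
C4 is sp3: 4 σ bonds, 4 electron-density regions.
C5 has 3 σ bonds, plus one π bond: steric number 3 → sp2.
C6 — 2 σ bonds, plus two π bonds. Steric number 2, so sp.
C7: 3 σ bonds, plus one π bond; 3 regions of electron density → sp2.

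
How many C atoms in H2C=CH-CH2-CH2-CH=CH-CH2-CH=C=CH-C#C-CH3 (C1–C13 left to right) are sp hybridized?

3

C1: sp2
C2: sp2
C3: sp3
C4: sp3
C5: sp2
C6: sp2
C7: sp3
C8: sp2
C9: sp ✓
C10: sp2
C11: sp ✓
C12: sp ✓
C13: sp3
C9, C11, C12 → 3 sp carbons.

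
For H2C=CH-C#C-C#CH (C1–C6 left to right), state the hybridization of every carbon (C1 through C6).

C1 sp2, C2 sp2, C3 sp, C4 sp, C5 sp, C6 sp

C1 (3 σ bonds, plus one π bond) has steric number 3: sp2.
C2: 3 σ bonds, plus one π bond — 3 electron domains, sp2.
C3 has 2 σ bonds, plus two π bonds: steric number 2 → sp.
C4: 2 σ bonds, plus two π bonds — 2 electron domains, sp.
C5 is sp: 2 σ bonds, plus two π bonds, 2 electron-density regions.
C6 has 2 σ bonds, plus two π bonds: steric number 2 → sp.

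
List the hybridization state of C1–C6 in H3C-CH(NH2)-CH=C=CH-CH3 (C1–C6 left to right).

C1 is sp3: 4 σ bonds, 4 electron-density regions.
C2: 4 σ bonds; 4 regions of electron density → sp3.
C3: 3 σ bonds, plus one π bond — 3 electron domains, sp2.
C4 carries 2 σ bonds, plus two π bonds, giving a steric number of 2, so it is sp.
C5 is sp2: 3 σ bonds, plus one π bond, 3 electron-density regions.
C6 — 4 σ bonds. Steric number 4, so sp3.

C1 sp3, C2 sp3, C3 sp2, C4 sp, C5 sp2, C6 sp3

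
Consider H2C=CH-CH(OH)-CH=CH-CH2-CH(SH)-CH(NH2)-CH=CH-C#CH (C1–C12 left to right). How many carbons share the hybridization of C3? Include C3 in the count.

4

C3 is sp3 (only σ bonds).
C1: sp2
C2: sp2
C3: sp3 ✓
C4: sp2
C5: sp2
C6: sp3 ✓
C7: sp3 ✓
C8: sp3 ✓
C9: sp2
C10: sp2
C11: sp
C12: sp
4 carbons are sp3.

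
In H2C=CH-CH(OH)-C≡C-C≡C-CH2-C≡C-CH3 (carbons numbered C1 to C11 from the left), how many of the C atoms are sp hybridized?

C1: sp2
C2: sp2
C3: sp3
C4: sp ✓
C5: sp ✓
C6: sp ✓
C7: sp ✓
C8: sp3
C9: sp ✓
C10: sp ✓
C11: sp3
C4, C5, C6, C7, C9, C10 → 6 sp carbons.

6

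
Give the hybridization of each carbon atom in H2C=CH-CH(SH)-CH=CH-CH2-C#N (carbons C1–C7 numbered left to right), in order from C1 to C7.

C1 (3 σ bonds, plus one π bond) has steric number 3: sp2.
C2: 3 σ bonds, plus one π bond; 3 regions of electron density → sp2.
C3 is sp3: 4 σ bonds, 4 electron-density regions.
C4 has 3 σ bonds, plus one π bond: steric number 3 → sp2.
C5: 3 σ bonds, plus one π bond — 3 electron domains, sp2.
C6 — 4 σ bonds. Steric number 4, so sp3.
C7: 2 σ bonds, plus two π bonds — 2 electron domains, sp.

C1 sp2, C2 sp2, C3 sp3, C4 sp2, C5 sp2, C6 sp3, C7 sp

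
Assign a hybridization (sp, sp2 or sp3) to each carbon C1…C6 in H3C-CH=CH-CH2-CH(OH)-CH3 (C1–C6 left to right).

C1: 4 σ bonds — 4 electron domains, sp3.
C2: 3 σ bonds, plus one π bond — 3 electron domains, sp2.
C3 carries 3 σ bonds, plus one π bond, giving a steric number of 3, so it is sp2.
C4 (4 σ bonds) has steric number 4: sp3.
C5: 4 σ bonds; 4 regions of electron density → sp3.
C6: 4 σ bonds — 4 electron domains, sp3.

C1 sp3, C2 sp2, C3 sp2, C4 sp3, C5 sp3, C6 sp3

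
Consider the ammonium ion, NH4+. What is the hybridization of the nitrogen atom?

Four σ bonds, no lone pair → sp3, tetrahedral.

sp³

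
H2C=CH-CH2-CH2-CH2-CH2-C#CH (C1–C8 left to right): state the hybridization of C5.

sp3

C5 — 4 σ bonds. Steric number 4, so sp3.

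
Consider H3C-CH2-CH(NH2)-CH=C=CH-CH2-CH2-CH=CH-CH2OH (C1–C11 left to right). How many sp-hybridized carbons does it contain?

C1: sp3
C2: sp3
C3: sp3
C4: sp2
C5: sp ✓
C6: sp2
C7: sp3
C8: sp3
C9: sp2
C10: sp2
C11: sp3
C5 → 1 sp carbon.

1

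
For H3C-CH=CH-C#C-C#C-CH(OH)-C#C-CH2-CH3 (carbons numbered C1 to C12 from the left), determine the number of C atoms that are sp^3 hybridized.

4

C1: sp3 ✓
C2: sp2
C3: sp2
C4: sp
C5: sp
C6: sp
C7: sp
C8: sp3 ✓
C9: sp
C10: sp
C11: sp3 ✓
C12: sp3 ✓
C1, C8, C11, C12 → 4 sp3 carbons.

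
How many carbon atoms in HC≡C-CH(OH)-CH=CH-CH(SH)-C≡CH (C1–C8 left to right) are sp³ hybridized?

2

C1: sp
C2: sp
C3: sp3 ✓
C4: sp2
C5: sp2
C6: sp3 ✓
C7: sp
C8: sp
C3, C6 → 2 sp3 carbons.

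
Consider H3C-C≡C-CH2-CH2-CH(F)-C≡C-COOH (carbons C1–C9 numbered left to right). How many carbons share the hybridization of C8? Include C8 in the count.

4

C8 is sp (two π bonds).
C1: sp3
C2: sp ✓
C3: sp ✓
C4: sp3
C5: sp3
C6: sp3
C7: sp ✓
C8: sp ✓
C9: sp2
4 carbons are sp.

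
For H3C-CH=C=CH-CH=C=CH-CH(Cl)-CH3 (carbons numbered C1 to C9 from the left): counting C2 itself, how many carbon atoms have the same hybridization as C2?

C2 is sp2 (one π bond).
C1: sp3
C2: sp2 ✓
C3: sp
C4: sp2 ✓
C5: sp2 ✓
C6: sp
C7: sp2 ✓
C8: sp3
C9: sp3
4 carbons are sp2.

4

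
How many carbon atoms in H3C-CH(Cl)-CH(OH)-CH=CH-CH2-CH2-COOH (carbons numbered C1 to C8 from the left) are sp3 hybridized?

C1: sp3 ✓
C2: sp3 ✓
C3: sp3 ✓
C4: sp2
C5: sp2
C6: sp3 ✓
C7: sp3 ✓
C8: sp2
C1, C2, C3, C6, C7 → 5 sp3 carbons.

5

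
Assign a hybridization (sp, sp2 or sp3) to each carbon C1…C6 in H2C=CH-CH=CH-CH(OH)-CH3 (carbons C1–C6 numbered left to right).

C1: 3 σ bonds, plus one π bond; 3 regions of electron density → sp2.
C2 has 3 σ bonds, plus one π bond: steric number 3 → sp2.
C3 (3 σ bonds, plus one π bond) has steric number 3: sp2.
C4: 3 σ bonds, plus one π bond — 3 electron domains, sp2.
C5 has 4 σ bonds: steric number 4 → sp3.
C6 — 4 σ bonds. Steric number 4, so sp3.

C1 sp2, C2 sp2, C3 sp2, C4 sp2, C5 sp3, C6 sp3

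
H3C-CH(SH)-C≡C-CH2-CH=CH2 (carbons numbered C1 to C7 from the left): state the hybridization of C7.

sp^2

C7: 3 σ bonds, plus one π bond — 3 electron domains, sp2.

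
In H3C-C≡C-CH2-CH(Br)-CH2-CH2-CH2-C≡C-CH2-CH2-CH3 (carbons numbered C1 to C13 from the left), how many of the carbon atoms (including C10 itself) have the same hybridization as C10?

4

C10 is sp (two π bonds).
C1: sp3
C2: sp ✓
C3: sp ✓
C4: sp3
C5: sp3
C6: sp3
C7: sp3
C8: sp3
C9: sp ✓
C10: sp ✓
C11: sp3
C12: sp3
C13: sp3
4 carbons are sp.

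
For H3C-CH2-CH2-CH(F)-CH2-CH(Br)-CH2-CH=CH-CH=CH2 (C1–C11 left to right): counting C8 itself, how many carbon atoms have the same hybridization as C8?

4

C8 is sp2 (one π bond).
C1: sp3
C2: sp3
C3: sp3
C4: sp3
C5: sp3
C6: sp3
C7: sp3
C8: sp2 ✓
C9: sp2 ✓
C10: sp2 ✓
C11: sp2 ✓
4 carbons are sp2.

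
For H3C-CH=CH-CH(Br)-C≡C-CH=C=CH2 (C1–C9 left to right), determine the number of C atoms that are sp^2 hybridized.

4

C1: sp3
C2: sp2 ✓
C3: sp2 ✓
C4: sp3
C5: sp
C6: sp
C7: sp2 ✓
C8: sp
C9: sp2 ✓
C2, C3, C7, C9 → 4 sp2 carbons.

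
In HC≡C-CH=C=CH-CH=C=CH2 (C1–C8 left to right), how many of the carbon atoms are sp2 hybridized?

C1: sp
C2: sp
C3: sp2 ✓
C4: sp
C5: sp2 ✓
C6: sp2 ✓
C7: sp
C8: sp2 ✓
C3, C5, C6, C8 → 4 sp2 carbons.

4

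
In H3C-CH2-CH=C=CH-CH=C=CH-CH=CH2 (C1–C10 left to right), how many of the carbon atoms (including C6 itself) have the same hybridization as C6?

6

C6 is sp2 (one π bond).
C1: sp3
C2: sp3
C3: sp2 ✓
C4: sp
C5: sp2 ✓
C6: sp2 ✓
C7: sp
C8: sp2 ✓
C9: sp2 ✓
C10: sp2 ✓
6 carbons are sp2.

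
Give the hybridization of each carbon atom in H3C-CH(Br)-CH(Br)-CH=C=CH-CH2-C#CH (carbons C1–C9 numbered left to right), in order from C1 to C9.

C1 sp3, C2 sp3, C3 sp3, C4 sp2, C5 sp, C6 sp2, C7 sp3, C8 sp, C9 sp

C1 — 4 σ bonds. Steric number 4, so sp3.
C2: 4 σ bonds — 4 electron domains, sp3.
C3 has 4 σ bonds: steric number 4 → sp3.
C4 has 3 σ bonds, plus one π bond: steric number 3 → sp2.
C5 is sp: 2 σ bonds, plus two π bonds, 2 electron-density regions.
C6 (3 σ bonds, plus one π bond) has steric number 3: sp2.
C7 carries 4 σ bonds, giving a steric number of 4, so it is sp3.
C8 — 2 σ bonds, plus two π bonds. Steric number 2, so sp.
C9: 2 σ bonds, plus two π bonds — 2 electron domains, sp.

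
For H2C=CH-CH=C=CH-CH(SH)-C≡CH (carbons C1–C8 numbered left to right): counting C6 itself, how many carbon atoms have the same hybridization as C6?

C6 is sp3 (only σ bonds).
C1: sp2
C2: sp2
C3: sp2
C4: sp
C5: sp2
C6: sp3 ✓
C7: sp
C8: sp
1 carbon is sp3.

1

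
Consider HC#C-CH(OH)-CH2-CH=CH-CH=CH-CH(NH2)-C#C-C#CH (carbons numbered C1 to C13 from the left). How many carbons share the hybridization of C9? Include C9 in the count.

C9 is sp3 (only σ bonds).
C1: sp
C2: sp
C3: sp3 ✓
C4: sp3 ✓
C5: sp2
C6: sp2
C7: sp2
C8: sp2
C9: sp3 ✓
C10: sp
C11: sp
C12: sp
C13: sp
3 carbons are sp3.

3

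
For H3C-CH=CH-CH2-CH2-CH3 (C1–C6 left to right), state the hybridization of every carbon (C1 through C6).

C1 has 4 σ bonds: steric number 4 → sp3.
C2: 3 σ bonds, plus one π bond — 3 electron domains, sp2.
C3 — 3 σ bonds, plus one π bond. Steric number 3, so sp2.
C4 has 4 σ bonds: steric number 4 → sp3.
C5: 4 σ bonds — 4 electron domains, sp3.
C6 — 4 σ bonds. Steric number 4, so sp3.

C1 sp3, C2 sp2, C3 sp2, C4 sp3, C5 sp3, C6 sp3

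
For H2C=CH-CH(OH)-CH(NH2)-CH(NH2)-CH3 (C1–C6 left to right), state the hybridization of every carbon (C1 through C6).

C1 sp2, C2 sp2, C3 sp3, C4 sp3, C5 sp3, C6 sp3

C1: 3 σ bonds, plus one π bond — 3 electron domains, sp2.
C2: 3 σ bonds, plus one π bond; 3 regions of electron density → sp2.
C3 has 4 σ bonds: steric number 4 → sp3.
C4: 4 σ bonds; 4 regions of electron density → sp3.
C5 carries 4 σ bonds, giving a steric number of 4, so it is sp3.
C6 (4 σ bonds) has steric number 4: sp3.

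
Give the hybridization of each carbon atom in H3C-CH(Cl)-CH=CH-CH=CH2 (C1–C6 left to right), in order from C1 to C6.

C1 (4 σ bonds) has steric number 4: sp3.
C2 — 4 σ bonds. Steric number 4, so sp3.
C3 has 3 σ bonds, plus one π bond: steric number 3 → sp2.
C4 (3 σ bonds, plus one π bond) has steric number 3: sp2.
C5 (3 σ bonds, plus one π bond) has steric number 3: sp2.
C6 (3 σ bonds, plus one π bond) has steric number 3: sp2.

C1 sp3, C2 sp3, C3 sp2, C4 sp2, C5 sp2, C6 sp2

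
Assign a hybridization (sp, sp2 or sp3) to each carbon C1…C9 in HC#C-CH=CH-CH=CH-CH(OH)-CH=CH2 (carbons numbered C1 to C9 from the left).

C1 sp, C2 sp, C3 sp2, C4 sp2, C5 sp2, C6 sp2, C7 sp3, C8 sp2, C9 sp2

C1 is sp: 2 σ bonds, plus two π bonds, 2 electron-density regions.
C2 carries 2 σ bonds, plus two π bonds, giving a steric number of 2, so it is sp.
C3 carries 3 σ bonds, plus one π bond, giving a steric number of 3, so it is sp2.
C4 has 3 σ bonds, plus one π bond: steric number 3 → sp2.
C5 carries 3 σ bonds, plus one π bond, giving a steric number of 3, so it is sp2.
C6 has 3 σ bonds, plus one π bond: steric number 3 → sp2.
C7 (4 σ bonds) has steric number 4: sp3.
C8 is sp2: 3 σ bonds, plus one π bond, 3 electron-density regions.
C9: 3 σ bonds, plus one π bond — 3 electron domains, sp2.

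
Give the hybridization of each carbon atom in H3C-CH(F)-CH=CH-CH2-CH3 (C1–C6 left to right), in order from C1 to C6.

C1 sp3, C2 sp3, C3 sp2, C4 sp2, C5 sp3, C6 sp3

C1 is sp3: 4 σ bonds, 4 electron-density regions.
C2: 4 σ bonds; 4 regions of electron density → sp3.
C3 carries 3 σ bonds, plus one π bond, giving a steric number of 3, so it is sp2.
C4 carries 3 σ bonds, plus one π bond, giving a steric number of 3, so it is sp2.
C5: 4 σ bonds — 4 electron domains, sp3.
C6 carries 4 σ bonds, giving a steric number of 4, so it is sp3.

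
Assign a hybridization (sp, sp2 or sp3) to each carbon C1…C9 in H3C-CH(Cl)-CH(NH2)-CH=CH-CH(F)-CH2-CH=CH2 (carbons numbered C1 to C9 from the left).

C1: 4 σ bonds — 4 electron domains, sp3.
C2: 4 σ bonds — 4 electron domains, sp3.
C3 is sp3: 4 σ bonds, 4 electron-density regions.
C4: 3 σ bonds, plus one π bond — 3 electron domains, sp2.
C5: 3 σ bonds, plus one π bond — 3 electron domains, sp2.
C6 (4 σ bonds) has steric number 4: sp3.
C7 (4 σ bonds) has steric number 4: sp3.
C8 carries 3 σ bonds, plus one π bond, giving a steric number of 3, so it is sp2.
C9 — 3 σ bonds, plus one π bond. Steric number 3, so sp2.

C1 sp3, C2 sp3, C3 sp3, C4 sp2, C5 sp2, C6 sp3, C7 sp3, C8 sp2, C9 sp2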